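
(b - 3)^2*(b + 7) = b^3 + b^2 - 33*b + 63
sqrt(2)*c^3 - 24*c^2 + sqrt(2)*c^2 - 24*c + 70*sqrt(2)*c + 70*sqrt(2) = (c - 7*sqrt(2))*(c - 5*sqrt(2))*(sqrt(2)*c + sqrt(2))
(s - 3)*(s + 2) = s^2 - s - 6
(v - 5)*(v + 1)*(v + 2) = v^3 - 2*v^2 - 13*v - 10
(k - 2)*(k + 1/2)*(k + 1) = k^3 - k^2/2 - 5*k/2 - 1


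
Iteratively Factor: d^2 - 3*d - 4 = (d + 1)*(d - 4)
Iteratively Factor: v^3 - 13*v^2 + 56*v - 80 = (v - 4)*(v^2 - 9*v + 20) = (v - 4)^2*(v - 5)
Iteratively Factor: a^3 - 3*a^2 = (a)*(a^2 - 3*a) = a^2*(a - 3)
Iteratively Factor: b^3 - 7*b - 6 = (b + 1)*(b^2 - b - 6) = (b - 3)*(b + 1)*(b + 2)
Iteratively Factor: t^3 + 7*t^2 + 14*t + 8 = (t + 4)*(t^2 + 3*t + 2) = (t + 2)*(t + 4)*(t + 1)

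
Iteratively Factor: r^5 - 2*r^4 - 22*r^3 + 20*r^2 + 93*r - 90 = (r - 1)*(r^4 - r^3 - 23*r^2 - 3*r + 90) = (r - 5)*(r - 1)*(r^3 + 4*r^2 - 3*r - 18) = (r - 5)*(r - 1)*(r + 3)*(r^2 + r - 6) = (r - 5)*(r - 1)*(r + 3)^2*(r - 2)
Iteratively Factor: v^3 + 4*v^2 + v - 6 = (v - 1)*(v^2 + 5*v + 6) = (v - 1)*(v + 2)*(v + 3)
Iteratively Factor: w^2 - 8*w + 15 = (w - 3)*(w - 5)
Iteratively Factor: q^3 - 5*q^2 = (q - 5)*(q^2) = q*(q - 5)*(q)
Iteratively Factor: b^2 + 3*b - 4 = (b + 4)*(b - 1)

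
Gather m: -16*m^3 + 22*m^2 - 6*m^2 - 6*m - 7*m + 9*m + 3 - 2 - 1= -16*m^3 + 16*m^2 - 4*m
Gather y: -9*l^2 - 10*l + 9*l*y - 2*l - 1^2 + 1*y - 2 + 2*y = -9*l^2 - 12*l + y*(9*l + 3) - 3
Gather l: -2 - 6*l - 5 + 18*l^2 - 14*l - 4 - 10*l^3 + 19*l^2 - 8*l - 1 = -10*l^3 + 37*l^2 - 28*l - 12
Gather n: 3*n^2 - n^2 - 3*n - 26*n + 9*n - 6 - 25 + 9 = 2*n^2 - 20*n - 22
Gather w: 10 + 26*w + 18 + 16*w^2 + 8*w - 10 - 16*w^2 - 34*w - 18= 0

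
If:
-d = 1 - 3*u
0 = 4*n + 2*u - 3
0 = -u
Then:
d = -1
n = 3/4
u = 0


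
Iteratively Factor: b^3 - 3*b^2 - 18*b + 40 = (b + 4)*(b^2 - 7*b + 10) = (b - 5)*(b + 4)*(b - 2)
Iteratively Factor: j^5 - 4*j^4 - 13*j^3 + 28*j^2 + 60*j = (j - 5)*(j^4 + j^3 - 8*j^2 - 12*j) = (j - 5)*(j + 2)*(j^3 - j^2 - 6*j) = (j - 5)*(j - 3)*(j + 2)*(j^2 + 2*j) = (j - 5)*(j - 3)*(j + 2)^2*(j)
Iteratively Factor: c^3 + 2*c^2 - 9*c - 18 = (c + 3)*(c^2 - c - 6) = (c - 3)*(c + 3)*(c + 2)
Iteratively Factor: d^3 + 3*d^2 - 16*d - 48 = (d - 4)*(d^2 + 7*d + 12) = (d - 4)*(d + 4)*(d + 3)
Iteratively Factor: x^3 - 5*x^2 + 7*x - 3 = (x - 3)*(x^2 - 2*x + 1) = (x - 3)*(x - 1)*(x - 1)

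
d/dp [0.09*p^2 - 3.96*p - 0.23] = 0.18*p - 3.96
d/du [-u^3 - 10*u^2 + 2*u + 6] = -3*u^2 - 20*u + 2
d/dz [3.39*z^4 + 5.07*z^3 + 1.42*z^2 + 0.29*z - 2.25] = 13.56*z^3 + 15.21*z^2 + 2.84*z + 0.29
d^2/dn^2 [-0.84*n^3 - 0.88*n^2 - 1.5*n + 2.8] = -5.04*n - 1.76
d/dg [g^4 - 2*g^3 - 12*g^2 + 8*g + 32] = 4*g^3 - 6*g^2 - 24*g + 8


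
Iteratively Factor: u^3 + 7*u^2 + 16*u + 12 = (u + 2)*(u^2 + 5*u + 6) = (u + 2)^2*(u + 3)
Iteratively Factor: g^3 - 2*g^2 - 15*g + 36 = (g - 3)*(g^2 + g - 12) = (g - 3)^2*(g + 4)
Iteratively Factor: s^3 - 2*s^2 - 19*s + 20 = (s - 1)*(s^2 - s - 20) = (s - 5)*(s - 1)*(s + 4)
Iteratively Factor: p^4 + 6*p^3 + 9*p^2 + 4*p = (p + 4)*(p^3 + 2*p^2 + p) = (p + 1)*(p + 4)*(p^2 + p) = p*(p + 1)*(p + 4)*(p + 1)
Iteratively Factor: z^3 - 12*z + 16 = (z + 4)*(z^2 - 4*z + 4) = (z - 2)*(z + 4)*(z - 2)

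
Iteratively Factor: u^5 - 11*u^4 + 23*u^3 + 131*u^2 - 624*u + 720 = (u + 4)*(u^4 - 15*u^3 + 83*u^2 - 201*u + 180) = (u - 5)*(u + 4)*(u^3 - 10*u^2 + 33*u - 36) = (u - 5)*(u - 3)*(u + 4)*(u^2 - 7*u + 12) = (u - 5)*(u - 3)^2*(u + 4)*(u - 4)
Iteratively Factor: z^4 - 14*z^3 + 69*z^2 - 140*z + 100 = (z - 2)*(z^3 - 12*z^2 + 45*z - 50) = (z - 5)*(z - 2)*(z^2 - 7*z + 10) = (z - 5)*(z - 2)^2*(z - 5)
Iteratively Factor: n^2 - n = (n - 1)*(n)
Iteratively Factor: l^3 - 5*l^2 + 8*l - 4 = (l - 2)*(l^2 - 3*l + 2) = (l - 2)^2*(l - 1)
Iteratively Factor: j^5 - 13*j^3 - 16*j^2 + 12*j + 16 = (j - 1)*(j^4 + j^3 - 12*j^2 - 28*j - 16) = (j - 4)*(j - 1)*(j^3 + 5*j^2 + 8*j + 4) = (j - 4)*(j - 1)*(j + 2)*(j^2 + 3*j + 2) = (j - 4)*(j - 1)*(j + 1)*(j + 2)*(j + 2)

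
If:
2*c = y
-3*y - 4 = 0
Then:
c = -2/3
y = -4/3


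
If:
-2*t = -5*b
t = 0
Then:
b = 0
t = 0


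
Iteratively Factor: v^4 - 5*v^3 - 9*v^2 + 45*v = (v + 3)*(v^3 - 8*v^2 + 15*v) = (v - 5)*(v + 3)*(v^2 - 3*v) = v*(v - 5)*(v + 3)*(v - 3)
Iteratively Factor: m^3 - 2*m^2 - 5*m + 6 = (m + 2)*(m^2 - 4*m + 3) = (m - 3)*(m + 2)*(m - 1)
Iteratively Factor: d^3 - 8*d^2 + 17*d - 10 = (d - 2)*(d^2 - 6*d + 5) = (d - 5)*(d - 2)*(d - 1)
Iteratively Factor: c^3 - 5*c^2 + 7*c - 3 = (c - 1)*(c^2 - 4*c + 3) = (c - 3)*(c - 1)*(c - 1)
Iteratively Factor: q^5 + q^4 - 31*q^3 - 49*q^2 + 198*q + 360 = (q - 3)*(q^4 + 4*q^3 - 19*q^2 - 106*q - 120) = (q - 3)*(q + 3)*(q^3 + q^2 - 22*q - 40) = (q - 3)*(q + 3)*(q + 4)*(q^2 - 3*q - 10) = (q - 3)*(q + 2)*(q + 3)*(q + 4)*(q - 5)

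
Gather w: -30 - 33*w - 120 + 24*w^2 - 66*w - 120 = 24*w^2 - 99*w - 270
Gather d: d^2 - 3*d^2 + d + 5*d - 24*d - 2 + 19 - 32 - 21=-2*d^2 - 18*d - 36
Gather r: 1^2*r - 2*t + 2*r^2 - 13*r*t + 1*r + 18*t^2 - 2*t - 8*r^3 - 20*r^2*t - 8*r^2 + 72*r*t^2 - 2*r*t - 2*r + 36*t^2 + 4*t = -8*r^3 + r^2*(-20*t - 6) + r*(72*t^2 - 15*t) + 54*t^2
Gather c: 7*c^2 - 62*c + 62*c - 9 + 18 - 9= 7*c^2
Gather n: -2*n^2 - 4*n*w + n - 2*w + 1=-2*n^2 + n*(1 - 4*w) - 2*w + 1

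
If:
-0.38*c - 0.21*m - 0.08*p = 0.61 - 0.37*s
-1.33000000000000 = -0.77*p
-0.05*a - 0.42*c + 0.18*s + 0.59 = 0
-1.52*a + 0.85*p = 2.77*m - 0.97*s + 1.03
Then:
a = 8.19585184117521 - 0.832570944968772*s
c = 0.527687017258187*s + 0.429065257002952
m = 0.807042540199471*s - 4.33917436115686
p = 1.73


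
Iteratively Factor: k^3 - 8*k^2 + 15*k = (k - 5)*(k^2 - 3*k) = k*(k - 5)*(k - 3)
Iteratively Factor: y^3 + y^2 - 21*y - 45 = (y - 5)*(y^2 + 6*y + 9) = (y - 5)*(y + 3)*(y + 3)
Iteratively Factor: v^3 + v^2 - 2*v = (v - 1)*(v^2 + 2*v) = (v - 1)*(v + 2)*(v)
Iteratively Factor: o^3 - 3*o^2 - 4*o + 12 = (o - 3)*(o^2 - 4) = (o - 3)*(o + 2)*(o - 2)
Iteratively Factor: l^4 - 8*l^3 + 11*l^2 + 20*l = (l)*(l^3 - 8*l^2 + 11*l + 20) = l*(l + 1)*(l^2 - 9*l + 20) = l*(l - 5)*(l + 1)*(l - 4)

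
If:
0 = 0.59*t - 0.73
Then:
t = 1.24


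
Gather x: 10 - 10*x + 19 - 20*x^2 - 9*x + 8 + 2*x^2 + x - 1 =-18*x^2 - 18*x + 36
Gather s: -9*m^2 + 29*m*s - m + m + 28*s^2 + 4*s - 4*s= -9*m^2 + 29*m*s + 28*s^2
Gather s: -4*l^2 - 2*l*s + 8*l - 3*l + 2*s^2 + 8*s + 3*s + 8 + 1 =-4*l^2 + 5*l + 2*s^2 + s*(11 - 2*l) + 9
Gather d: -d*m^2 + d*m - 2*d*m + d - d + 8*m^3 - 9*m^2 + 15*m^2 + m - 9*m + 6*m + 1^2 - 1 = d*(-m^2 - m) + 8*m^3 + 6*m^2 - 2*m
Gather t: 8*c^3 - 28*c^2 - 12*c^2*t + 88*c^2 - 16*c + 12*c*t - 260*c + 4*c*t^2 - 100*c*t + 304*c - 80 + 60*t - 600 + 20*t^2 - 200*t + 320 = 8*c^3 + 60*c^2 + 28*c + t^2*(4*c + 20) + t*(-12*c^2 - 88*c - 140) - 360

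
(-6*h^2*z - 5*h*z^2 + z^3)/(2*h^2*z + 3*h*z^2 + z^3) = (-6*h + z)/(2*h + z)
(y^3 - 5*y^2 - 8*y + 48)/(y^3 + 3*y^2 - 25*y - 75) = (y^2 - 8*y + 16)/(y^2 - 25)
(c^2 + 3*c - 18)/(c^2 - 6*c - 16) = (-c^2 - 3*c + 18)/(-c^2 + 6*c + 16)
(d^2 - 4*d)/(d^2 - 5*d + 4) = d/(d - 1)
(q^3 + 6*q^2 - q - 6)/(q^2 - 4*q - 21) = (-q^3 - 6*q^2 + q + 6)/(-q^2 + 4*q + 21)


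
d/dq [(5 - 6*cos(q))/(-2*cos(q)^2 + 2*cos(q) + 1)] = 4*(3*cos(q)^2 - 5*cos(q) + 4)*sin(q)/(2*cos(q) - cos(2*q))^2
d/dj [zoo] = 0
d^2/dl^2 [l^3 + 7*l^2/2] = 6*l + 7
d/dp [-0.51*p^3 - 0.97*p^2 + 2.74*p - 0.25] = -1.53*p^2 - 1.94*p + 2.74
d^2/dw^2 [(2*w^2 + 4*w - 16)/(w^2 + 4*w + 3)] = 4*(-2*w^3 - 33*w^2 - 114*w - 119)/(w^6 + 12*w^5 + 57*w^4 + 136*w^3 + 171*w^2 + 108*w + 27)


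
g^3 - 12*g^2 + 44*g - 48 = (g - 6)*(g - 4)*(g - 2)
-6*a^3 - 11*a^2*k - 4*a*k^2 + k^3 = (-6*a + k)*(a + k)^2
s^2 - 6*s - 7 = (s - 7)*(s + 1)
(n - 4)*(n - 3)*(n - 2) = n^3 - 9*n^2 + 26*n - 24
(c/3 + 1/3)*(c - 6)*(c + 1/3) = c^3/3 - 14*c^2/9 - 23*c/9 - 2/3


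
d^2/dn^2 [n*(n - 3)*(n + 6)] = 6*n + 6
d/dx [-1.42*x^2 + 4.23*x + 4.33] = 4.23 - 2.84*x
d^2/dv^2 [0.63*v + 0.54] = 0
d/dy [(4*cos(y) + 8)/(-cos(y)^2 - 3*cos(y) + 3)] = 4*(sin(y)^2 - 4*cos(y) - 10)*sin(y)/(cos(y)^2 + 3*cos(y) - 3)^2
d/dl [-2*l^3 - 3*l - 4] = -6*l^2 - 3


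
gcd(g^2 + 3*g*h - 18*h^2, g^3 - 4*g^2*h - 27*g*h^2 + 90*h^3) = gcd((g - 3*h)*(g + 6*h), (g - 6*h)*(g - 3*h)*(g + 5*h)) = g - 3*h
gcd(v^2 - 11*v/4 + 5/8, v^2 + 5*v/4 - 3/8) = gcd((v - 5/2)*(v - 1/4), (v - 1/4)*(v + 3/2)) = v - 1/4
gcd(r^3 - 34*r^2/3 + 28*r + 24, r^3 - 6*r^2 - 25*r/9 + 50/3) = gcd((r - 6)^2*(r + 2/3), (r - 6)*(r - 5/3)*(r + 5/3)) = r - 6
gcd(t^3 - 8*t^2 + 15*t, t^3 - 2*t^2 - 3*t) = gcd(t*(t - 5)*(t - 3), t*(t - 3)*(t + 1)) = t^2 - 3*t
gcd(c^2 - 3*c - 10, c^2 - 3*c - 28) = 1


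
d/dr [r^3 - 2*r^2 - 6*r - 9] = 3*r^2 - 4*r - 6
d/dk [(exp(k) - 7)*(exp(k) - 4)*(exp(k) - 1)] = 3*(exp(2*k) - 8*exp(k) + 13)*exp(k)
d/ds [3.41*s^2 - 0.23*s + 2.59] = 6.82*s - 0.23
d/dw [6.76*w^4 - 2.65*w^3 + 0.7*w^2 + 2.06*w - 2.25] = 27.04*w^3 - 7.95*w^2 + 1.4*w + 2.06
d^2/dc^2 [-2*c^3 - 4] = -12*c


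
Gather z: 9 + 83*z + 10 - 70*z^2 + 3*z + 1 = -70*z^2 + 86*z + 20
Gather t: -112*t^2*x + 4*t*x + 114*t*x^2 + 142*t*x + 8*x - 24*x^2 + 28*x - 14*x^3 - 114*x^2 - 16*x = -112*t^2*x + t*(114*x^2 + 146*x) - 14*x^3 - 138*x^2 + 20*x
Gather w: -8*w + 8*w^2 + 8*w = 8*w^2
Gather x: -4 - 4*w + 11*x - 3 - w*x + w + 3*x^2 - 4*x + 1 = -3*w + 3*x^2 + x*(7 - w) - 6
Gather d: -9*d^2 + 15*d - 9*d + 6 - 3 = -9*d^2 + 6*d + 3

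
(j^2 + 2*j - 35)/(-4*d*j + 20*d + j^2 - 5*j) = (-j - 7)/(4*d - j)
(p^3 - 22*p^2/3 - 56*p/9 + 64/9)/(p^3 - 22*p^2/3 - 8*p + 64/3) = (9*p^2 + 6*p - 8)/(3*(3*p^2 + 2*p - 8))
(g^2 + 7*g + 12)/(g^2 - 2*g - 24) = (g + 3)/(g - 6)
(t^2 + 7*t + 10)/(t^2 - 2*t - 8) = (t + 5)/(t - 4)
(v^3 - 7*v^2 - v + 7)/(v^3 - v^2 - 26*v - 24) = (v^2 - 8*v + 7)/(v^2 - 2*v - 24)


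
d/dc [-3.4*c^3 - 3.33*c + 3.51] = -10.2*c^2 - 3.33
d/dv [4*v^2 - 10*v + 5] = 8*v - 10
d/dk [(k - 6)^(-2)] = -2/(k - 6)^3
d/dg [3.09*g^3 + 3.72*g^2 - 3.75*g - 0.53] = 9.27*g^2 + 7.44*g - 3.75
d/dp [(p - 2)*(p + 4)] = 2*p + 2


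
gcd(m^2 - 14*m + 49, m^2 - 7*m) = m - 7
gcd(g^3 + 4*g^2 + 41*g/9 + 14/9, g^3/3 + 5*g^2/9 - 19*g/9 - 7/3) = g + 1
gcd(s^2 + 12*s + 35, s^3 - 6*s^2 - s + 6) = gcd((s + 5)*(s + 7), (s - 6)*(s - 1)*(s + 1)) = 1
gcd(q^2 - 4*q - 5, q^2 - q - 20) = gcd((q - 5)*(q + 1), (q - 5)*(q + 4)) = q - 5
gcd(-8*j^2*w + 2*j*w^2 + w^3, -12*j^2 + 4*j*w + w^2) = -2*j + w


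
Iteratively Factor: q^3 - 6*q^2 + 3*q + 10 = (q - 5)*(q^2 - q - 2) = (q - 5)*(q - 2)*(q + 1)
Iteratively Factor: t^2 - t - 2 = (t - 2)*(t + 1)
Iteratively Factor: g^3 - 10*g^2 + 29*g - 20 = (g - 5)*(g^2 - 5*g + 4) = (g - 5)*(g - 4)*(g - 1)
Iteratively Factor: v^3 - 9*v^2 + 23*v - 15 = (v - 1)*(v^2 - 8*v + 15) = (v - 3)*(v - 1)*(v - 5)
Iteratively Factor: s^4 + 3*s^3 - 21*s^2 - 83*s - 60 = (s - 5)*(s^3 + 8*s^2 + 19*s + 12) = (s - 5)*(s + 4)*(s^2 + 4*s + 3) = (s - 5)*(s + 1)*(s + 4)*(s + 3)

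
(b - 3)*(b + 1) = b^2 - 2*b - 3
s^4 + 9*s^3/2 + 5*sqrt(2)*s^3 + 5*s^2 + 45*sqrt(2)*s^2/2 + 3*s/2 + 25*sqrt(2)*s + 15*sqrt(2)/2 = (s + 1/2)*(s + 1)*(s + 3)*(s + 5*sqrt(2))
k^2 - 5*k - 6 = (k - 6)*(k + 1)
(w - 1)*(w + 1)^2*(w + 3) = w^4 + 4*w^3 + 2*w^2 - 4*w - 3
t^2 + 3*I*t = t*(t + 3*I)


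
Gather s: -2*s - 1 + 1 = -2*s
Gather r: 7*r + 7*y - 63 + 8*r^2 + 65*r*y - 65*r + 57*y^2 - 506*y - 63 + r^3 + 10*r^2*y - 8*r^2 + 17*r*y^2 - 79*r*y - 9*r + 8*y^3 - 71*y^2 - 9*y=r^3 + 10*r^2*y + r*(17*y^2 - 14*y - 67) + 8*y^3 - 14*y^2 - 508*y - 126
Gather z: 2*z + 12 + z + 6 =3*z + 18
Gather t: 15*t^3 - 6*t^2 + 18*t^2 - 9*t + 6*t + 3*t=15*t^3 + 12*t^2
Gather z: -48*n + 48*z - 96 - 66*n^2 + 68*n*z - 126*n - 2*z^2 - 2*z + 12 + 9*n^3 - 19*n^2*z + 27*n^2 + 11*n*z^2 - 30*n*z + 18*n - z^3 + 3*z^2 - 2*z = 9*n^3 - 39*n^2 - 156*n - z^3 + z^2*(11*n + 1) + z*(-19*n^2 + 38*n + 44) - 84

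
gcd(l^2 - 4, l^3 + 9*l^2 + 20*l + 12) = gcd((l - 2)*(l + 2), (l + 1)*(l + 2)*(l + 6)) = l + 2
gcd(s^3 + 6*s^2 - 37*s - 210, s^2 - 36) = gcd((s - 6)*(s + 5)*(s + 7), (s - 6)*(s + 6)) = s - 6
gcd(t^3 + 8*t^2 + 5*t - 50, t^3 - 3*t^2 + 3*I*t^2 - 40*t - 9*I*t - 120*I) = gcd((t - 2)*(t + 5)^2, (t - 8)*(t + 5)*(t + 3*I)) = t + 5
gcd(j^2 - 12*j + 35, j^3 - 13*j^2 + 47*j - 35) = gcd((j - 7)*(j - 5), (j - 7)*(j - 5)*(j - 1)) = j^2 - 12*j + 35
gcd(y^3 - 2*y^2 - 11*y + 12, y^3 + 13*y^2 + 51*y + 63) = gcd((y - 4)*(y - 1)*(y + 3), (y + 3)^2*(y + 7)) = y + 3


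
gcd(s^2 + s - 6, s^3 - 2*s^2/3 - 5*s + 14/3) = s - 2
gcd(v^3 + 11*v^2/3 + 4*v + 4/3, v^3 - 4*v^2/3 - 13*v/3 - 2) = v^2 + 5*v/3 + 2/3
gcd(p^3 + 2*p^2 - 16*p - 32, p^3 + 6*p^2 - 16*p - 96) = p^2 - 16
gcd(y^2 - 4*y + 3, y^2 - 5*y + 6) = y - 3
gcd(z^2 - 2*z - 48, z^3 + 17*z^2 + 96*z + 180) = z + 6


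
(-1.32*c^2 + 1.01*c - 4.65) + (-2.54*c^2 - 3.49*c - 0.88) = -3.86*c^2 - 2.48*c - 5.53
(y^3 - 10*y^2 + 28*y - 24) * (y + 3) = y^4 - 7*y^3 - 2*y^2 + 60*y - 72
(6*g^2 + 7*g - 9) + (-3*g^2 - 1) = 3*g^2 + 7*g - 10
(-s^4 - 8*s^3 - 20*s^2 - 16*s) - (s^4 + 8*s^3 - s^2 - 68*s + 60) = -2*s^4 - 16*s^3 - 19*s^2 + 52*s - 60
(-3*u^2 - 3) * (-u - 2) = 3*u^3 + 6*u^2 + 3*u + 6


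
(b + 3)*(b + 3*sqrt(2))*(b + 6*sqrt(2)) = b^3 + 3*b^2 + 9*sqrt(2)*b^2 + 36*b + 27*sqrt(2)*b + 108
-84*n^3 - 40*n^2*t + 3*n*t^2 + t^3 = (-6*n + t)*(2*n + t)*(7*n + t)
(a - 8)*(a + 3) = a^2 - 5*a - 24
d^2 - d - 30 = (d - 6)*(d + 5)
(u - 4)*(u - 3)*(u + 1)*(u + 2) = u^4 - 4*u^3 - 7*u^2 + 22*u + 24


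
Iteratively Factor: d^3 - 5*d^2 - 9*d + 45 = (d + 3)*(d^2 - 8*d + 15) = (d - 3)*(d + 3)*(d - 5)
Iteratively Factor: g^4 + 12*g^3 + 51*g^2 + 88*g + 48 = (g + 3)*(g^3 + 9*g^2 + 24*g + 16) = (g + 1)*(g + 3)*(g^2 + 8*g + 16) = (g + 1)*(g + 3)*(g + 4)*(g + 4)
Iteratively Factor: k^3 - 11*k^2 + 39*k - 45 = (k - 3)*(k^2 - 8*k + 15) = (k - 3)^2*(k - 5)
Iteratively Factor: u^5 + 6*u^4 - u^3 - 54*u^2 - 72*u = (u)*(u^4 + 6*u^3 - u^2 - 54*u - 72) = u*(u + 2)*(u^3 + 4*u^2 - 9*u - 36) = u*(u + 2)*(u + 4)*(u^2 - 9) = u*(u - 3)*(u + 2)*(u + 4)*(u + 3)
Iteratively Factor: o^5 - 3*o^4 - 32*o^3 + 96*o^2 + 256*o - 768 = (o + 4)*(o^4 - 7*o^3 - 4*o^2 + 112*o - 192) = (o - 4)*(o + 4)*(o^3 - 3*o^2 - 16*o + 48) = (o - 4)^2*(o + 4)*(o^2 + o - 12) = (o - 4)^2*(o - 3)*(o + 4)*(o + 4)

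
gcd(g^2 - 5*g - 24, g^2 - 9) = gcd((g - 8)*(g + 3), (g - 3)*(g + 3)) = g + 3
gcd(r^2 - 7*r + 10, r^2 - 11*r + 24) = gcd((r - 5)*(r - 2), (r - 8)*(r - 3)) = 1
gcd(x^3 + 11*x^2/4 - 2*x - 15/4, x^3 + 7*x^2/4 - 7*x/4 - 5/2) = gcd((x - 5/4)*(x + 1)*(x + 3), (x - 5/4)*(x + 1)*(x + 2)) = x^2 - x/4 - 5/4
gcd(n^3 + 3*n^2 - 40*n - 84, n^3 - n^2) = 1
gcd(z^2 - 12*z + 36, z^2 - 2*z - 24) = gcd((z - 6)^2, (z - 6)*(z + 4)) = z - 6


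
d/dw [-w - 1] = -1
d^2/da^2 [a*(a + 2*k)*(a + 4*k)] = 6*a + 12*k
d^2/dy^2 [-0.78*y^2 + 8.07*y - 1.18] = -1.56000000000000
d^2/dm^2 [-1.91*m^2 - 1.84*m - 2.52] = -3.82000000000000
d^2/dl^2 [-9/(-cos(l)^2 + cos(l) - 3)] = 9*(4*(1 - cos(l)^2)^2 - 9*cos(l)^2 + 27*cos(l)/4 - 3*cos(3*l)/4)/(-cos(l)^2 + cos(l) - 3)^3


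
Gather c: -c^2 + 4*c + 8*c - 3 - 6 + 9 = -c^2 + 12*c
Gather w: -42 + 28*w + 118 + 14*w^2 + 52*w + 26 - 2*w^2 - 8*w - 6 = 12*w^2 + 72*w + 96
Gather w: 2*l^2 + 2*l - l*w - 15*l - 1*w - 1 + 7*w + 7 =2*l^2 - 13*l + w*(6 - l) + 6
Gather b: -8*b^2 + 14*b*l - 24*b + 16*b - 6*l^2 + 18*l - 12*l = -8*b^2 + b*(14*l - 8) - 6*l^2 + 6*l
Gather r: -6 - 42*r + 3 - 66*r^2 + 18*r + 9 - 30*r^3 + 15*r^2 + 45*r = -30*r^3 - 51*r^2 + 21*r + 6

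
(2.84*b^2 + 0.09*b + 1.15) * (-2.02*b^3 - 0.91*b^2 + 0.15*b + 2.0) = -5.7368*b^5 - 2.7662*b^4 - 1.9789*b^3 + 4.647*b^2 + 0.3525*b + 2.3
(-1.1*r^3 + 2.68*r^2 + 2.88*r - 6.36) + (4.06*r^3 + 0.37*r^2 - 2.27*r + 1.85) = 2.96*r^3 + 3.05*r^2 + 0.61*r - 4.51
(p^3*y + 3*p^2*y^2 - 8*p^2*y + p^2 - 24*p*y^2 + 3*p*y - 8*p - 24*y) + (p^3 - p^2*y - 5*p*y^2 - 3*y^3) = p^3*y + p^3 + 3*p^2*y^2 - 9*p^2*y + p^2 - 29*p*y^2 + 3*p*y - 8*p - 3*y^3 - 24*y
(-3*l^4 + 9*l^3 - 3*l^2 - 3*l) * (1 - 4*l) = 12*l^5 - 39*l^4 + 21*l^3 + 9*l^2 - 3*l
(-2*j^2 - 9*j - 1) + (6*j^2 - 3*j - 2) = 4*j^2 - 12*j - 3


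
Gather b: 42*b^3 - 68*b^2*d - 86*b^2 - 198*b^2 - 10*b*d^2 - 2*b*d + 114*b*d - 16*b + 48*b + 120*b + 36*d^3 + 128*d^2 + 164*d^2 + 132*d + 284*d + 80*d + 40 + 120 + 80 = 42*b^3 + b^2*(-68*d - 284) + b*(-10*d^2 + 112*d + 152) + 36*d^3 + 292*d^2 + 496*d + 240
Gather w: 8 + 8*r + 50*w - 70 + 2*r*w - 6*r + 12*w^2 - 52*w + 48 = 2*r + 12*w^2 + w*(2*r - 2) - 14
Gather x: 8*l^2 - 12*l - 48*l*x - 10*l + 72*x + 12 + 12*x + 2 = 8*l^2 - 22*l + x*(84 - 48*l) + 14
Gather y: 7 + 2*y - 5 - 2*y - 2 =0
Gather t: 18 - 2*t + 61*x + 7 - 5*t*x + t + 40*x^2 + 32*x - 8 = t*(-5*x - 1) + 40*x^2 + 93*x + 17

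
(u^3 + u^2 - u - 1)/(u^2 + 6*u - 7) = (u^2 + 2*u + 1)/(u + 7)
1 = 1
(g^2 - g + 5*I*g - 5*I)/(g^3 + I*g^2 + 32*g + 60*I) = (g - 1)/(g^2 - 4*I*g + 12)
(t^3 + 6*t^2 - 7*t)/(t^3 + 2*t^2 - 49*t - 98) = t*(t - 1)/(t^2 - 5*t - 14)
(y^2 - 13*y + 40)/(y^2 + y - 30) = (y - 8)/(y + 6)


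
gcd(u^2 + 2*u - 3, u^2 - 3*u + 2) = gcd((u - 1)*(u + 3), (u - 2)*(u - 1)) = u - 1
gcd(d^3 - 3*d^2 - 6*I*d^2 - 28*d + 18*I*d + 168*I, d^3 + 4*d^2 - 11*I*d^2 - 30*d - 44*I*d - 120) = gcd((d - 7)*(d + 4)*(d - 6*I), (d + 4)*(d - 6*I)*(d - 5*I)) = d^2 + d*(4 - 6*I) - 24*I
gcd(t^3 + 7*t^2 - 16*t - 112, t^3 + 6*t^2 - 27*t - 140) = t^2 + 11*t + 28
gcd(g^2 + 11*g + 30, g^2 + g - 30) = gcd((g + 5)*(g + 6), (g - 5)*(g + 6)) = g + 6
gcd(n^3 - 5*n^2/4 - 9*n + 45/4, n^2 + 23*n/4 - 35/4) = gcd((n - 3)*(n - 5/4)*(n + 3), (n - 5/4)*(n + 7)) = n - 5/4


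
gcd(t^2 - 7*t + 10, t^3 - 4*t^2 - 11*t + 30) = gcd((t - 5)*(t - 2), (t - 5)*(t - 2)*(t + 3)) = t^2 - 7*t + 10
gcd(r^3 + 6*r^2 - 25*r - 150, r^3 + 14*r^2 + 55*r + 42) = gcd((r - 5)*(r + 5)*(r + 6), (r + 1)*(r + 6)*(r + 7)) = r + 6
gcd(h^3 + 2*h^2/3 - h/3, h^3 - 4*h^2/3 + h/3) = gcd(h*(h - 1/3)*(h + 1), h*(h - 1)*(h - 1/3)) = h^2 - h/3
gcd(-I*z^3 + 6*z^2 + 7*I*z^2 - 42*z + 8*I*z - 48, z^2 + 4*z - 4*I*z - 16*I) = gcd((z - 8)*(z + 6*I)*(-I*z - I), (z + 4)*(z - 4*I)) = 1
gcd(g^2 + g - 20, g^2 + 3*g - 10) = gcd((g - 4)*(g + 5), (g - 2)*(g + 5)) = g + 5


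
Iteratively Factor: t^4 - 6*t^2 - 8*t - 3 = (t + 1)*(t^3 - t^2 - 5*t - 3) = (t + 1)^2*(t^2 - 2*t - 3) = (t - 3)*(t + 1)^2*(t + 1)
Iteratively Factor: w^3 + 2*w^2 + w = (w)*(w^2 + 2*w + 1) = w*(w + 1)*(w + 1)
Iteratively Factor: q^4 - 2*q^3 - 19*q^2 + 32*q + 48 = (q + 1)*(q^3 - 3*q^2 - 16*q + 48) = (q + 1)*(q + 4)*(q^2 - 7*q + 12) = (q - 3)*(q + 1)*(q + 4)*(q - 4)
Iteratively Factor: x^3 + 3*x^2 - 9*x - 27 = (x + 3)*(x^2 - 9) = (x + 3)^2*(x - 3)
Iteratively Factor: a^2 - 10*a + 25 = (a - 5)*(a - 5)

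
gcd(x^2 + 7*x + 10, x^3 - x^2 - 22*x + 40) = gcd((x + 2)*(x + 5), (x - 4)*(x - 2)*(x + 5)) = x + 5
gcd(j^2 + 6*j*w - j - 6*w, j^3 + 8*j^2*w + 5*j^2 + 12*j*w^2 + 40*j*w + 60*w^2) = j + 6*w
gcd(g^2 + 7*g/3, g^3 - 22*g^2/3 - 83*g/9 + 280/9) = g + 7/3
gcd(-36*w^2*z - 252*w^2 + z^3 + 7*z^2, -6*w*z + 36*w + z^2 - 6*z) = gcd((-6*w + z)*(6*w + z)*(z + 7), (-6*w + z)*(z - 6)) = -6*w + z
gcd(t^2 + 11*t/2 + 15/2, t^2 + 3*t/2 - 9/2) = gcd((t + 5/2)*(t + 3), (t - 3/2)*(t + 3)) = t + 3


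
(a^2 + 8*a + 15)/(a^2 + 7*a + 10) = (a + 3)/(a + 2)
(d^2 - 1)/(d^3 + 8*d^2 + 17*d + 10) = (d - 1)/(d^2 + 7*d + 10)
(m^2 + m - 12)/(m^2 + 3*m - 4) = (m - 3)/(m - 1)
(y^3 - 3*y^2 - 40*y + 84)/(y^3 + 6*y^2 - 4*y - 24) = (y - 7)/(y + 2)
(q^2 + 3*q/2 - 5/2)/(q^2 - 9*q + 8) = (q + 5/2)/(q - 8)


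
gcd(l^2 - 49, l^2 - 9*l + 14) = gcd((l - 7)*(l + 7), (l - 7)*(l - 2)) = l - 7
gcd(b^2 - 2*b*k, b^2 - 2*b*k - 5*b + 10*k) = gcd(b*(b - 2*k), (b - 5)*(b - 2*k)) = b - 2*k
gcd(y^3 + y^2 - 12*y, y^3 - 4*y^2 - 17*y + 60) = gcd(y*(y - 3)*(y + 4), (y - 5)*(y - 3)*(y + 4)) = y^2 + y - 12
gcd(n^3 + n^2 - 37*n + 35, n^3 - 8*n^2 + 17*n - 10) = n^2 - 6*n + 5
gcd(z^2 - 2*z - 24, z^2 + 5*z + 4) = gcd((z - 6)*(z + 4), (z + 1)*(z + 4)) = z + 4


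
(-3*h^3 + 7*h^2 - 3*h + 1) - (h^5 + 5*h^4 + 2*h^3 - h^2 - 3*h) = -h^5 - 5*h^4 - 5*h^3 + 8*h^2 + 1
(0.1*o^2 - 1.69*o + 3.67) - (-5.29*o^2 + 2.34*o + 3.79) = 5.39*o^2 - 4.03*o - 0.12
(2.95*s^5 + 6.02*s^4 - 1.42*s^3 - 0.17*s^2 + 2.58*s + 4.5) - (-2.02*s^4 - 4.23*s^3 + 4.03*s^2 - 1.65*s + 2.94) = 2.95*s^5 + 8.04*s^4 + 2.81*s^3 - 4.2*s^2 + 4.23*s + 1.56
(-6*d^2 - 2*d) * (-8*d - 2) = 48*d^3 + 28*d^2 + 4*d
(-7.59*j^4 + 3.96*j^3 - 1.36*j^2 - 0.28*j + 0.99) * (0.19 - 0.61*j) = 4.6299*j^5 - 3.8577*j^4 + 1.582*j^3 - 0.0876*j^2 - 0.6571*j + 0.1881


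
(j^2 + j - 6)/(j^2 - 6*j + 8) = (j + 3)/(j - 4)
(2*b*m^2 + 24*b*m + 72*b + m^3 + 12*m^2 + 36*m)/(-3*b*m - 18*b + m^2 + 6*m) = (-2*b*m - 12*b - m^2 - 6*m)/(3*b - m)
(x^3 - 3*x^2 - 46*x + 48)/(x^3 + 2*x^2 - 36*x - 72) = (x^2 - 9*x + 8)/(x^2 - 4*x - 12)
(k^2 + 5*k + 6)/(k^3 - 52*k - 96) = (k + 3)/(k^2 - 2*k - 48)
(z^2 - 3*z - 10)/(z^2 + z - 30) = (z + 2)/(z + 6)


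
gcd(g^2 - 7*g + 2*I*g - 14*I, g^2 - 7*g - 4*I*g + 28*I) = g - 7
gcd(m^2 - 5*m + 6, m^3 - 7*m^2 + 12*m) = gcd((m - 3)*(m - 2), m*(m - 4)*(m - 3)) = m - 3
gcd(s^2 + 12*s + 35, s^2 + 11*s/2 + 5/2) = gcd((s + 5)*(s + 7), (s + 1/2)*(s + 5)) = s + 5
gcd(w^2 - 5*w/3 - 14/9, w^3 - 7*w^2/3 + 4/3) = w + 2/3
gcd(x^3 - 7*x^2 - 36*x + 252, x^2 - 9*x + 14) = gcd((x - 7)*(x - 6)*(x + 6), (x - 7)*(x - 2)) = x - 7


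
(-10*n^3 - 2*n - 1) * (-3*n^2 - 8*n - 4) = 30*n^5 + 80*n^4 + 46*n^3 + 19*n^2 + 16*n + 4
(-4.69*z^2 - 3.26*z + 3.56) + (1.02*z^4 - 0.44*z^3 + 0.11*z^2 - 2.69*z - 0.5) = 1.02*z^4 - 0.44*z^3 - 4.58*z^2 - 5.95*z + 3.06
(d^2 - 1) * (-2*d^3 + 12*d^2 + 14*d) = -2*d^5 + 12*d^4 + 16*d^3 - 12*d^2 - 14*d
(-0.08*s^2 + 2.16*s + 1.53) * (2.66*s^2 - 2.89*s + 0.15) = -0.2128*s^4 + 5.9768*s^3 - 2.1846*s^2 - 4.0977*s + 0.2295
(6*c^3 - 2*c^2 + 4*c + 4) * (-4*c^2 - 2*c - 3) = -24*c^5 - 4*c^4 - 30*c^3 - 18*c^2 - 20*c - 12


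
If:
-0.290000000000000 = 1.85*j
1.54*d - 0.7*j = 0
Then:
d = -0.07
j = -0.16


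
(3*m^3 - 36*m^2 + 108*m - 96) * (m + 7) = 3*m^4 - 15*m^3 - 144*m^2 + 660*m - 672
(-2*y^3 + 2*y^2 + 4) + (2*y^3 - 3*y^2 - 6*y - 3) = -y^2 - 6*y + 1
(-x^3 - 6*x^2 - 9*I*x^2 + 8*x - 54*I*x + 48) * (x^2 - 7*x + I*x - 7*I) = -x^5 + x^4 - 10*I*x^4 + 59*x^3 + 10*I*x^3 - 17*x^2 + 428*I*x^2 - 714*x - 8*I*x - 336*I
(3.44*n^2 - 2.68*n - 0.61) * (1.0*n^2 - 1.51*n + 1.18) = 3.44*n^4 - 7.8744*n^3 + 7.496*n^2 - 2.2413*n - 0.7198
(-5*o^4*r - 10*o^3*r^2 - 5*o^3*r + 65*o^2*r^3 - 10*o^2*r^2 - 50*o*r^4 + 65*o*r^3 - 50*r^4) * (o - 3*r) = -5*o^5*r + 5*o^4*r^2 - 5*o^4*r + 95*o^3*r^3 + 5*o^3*r^2 - 245*o^2*r^4 + 95*o^2*r^3 + 150*o*r^5 - 245*o*r^4 + 150*r^5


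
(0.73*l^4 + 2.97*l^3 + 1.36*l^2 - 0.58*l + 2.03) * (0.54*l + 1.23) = 0.3942*l^5 + 2.5017*l^4 + 4.3875*l^3 + 1.3596*l^2 + 0.3828*l + 2.4969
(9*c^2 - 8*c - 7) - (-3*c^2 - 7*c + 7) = 12*c^2 - c - 14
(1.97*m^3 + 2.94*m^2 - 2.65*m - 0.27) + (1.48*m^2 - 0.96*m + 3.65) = 1.97*m^3 + 4.42*m^2 - 3.61*m + 3.38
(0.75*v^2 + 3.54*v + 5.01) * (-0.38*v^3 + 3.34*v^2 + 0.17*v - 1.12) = -0.285*v^5 + 1.1598*v^4 + 10.0473*v^3 + 16.4952*v^2 - 3.1131*v - 5.6112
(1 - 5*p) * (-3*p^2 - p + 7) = 15*p^3 + 2*p^2 - 36*p + 7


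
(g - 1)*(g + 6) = g^2 + 5*g - 6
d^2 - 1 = (d - 1)*(d + 1)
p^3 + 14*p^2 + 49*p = p*(p + 7)^2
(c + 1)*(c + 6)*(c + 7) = c^3 + 14*c^2 + 55*c + 42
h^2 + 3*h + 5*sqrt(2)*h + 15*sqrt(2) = (h + 3)*(h + 5*sqrt(2))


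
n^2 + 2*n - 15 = (n - 3)*(n + 5)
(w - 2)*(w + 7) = w^2 + 5*w - 14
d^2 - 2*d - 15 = (d - 5)*(d + 3)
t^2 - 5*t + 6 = (t - 3)*(t - 2)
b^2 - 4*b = b*(b - 4)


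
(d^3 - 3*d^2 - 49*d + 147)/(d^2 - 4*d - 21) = (d^2 + 4*d - 21)/(d + 3)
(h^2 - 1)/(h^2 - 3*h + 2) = (h + 1)/(h - 2)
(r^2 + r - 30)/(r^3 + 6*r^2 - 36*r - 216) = (r - 5)/(r^2 - 36)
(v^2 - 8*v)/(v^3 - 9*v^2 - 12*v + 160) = v/(v^2 - v - 20)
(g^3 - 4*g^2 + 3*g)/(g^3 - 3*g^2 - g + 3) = g/(g + 1)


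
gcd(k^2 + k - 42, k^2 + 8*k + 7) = k + 7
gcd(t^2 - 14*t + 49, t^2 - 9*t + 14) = t - 7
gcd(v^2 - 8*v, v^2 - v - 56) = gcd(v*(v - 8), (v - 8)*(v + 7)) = v - 8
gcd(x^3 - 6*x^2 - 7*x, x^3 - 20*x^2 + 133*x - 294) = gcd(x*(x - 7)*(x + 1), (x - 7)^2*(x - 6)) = x - 7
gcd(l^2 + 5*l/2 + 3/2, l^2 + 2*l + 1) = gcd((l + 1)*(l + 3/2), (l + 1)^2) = l + 1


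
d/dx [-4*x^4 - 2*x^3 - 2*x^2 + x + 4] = -16*x^3 - 6*x^2 - 4*x + 1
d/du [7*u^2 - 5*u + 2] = 14*u - 5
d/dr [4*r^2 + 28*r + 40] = 8*r + 28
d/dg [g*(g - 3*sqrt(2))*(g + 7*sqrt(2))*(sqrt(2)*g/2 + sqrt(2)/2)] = 2*sqrt(2)*g^3 + 3*sqrt(2)*g^2/2 + 12*g^2 - 42*sqrt(2)*g + 8*g - 21*sqrt(2)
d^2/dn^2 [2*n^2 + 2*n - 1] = 4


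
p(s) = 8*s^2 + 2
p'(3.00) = 48.00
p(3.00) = 74.00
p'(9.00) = 144.00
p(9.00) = 650.00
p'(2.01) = 32.16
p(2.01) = 34.32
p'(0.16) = 2.56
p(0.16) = 2.20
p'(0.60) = 9.60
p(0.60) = 4.88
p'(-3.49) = -55.84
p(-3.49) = 99.44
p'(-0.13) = -2.08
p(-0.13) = 2.14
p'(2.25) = 36.00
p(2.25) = 42.50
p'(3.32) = 53.12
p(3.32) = 90.18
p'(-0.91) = -14.56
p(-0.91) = 8.62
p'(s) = 16*s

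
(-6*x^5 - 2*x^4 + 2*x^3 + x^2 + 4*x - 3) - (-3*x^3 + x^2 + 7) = -6*x^5 - 2*x^4 + 5*x^3 + 4*x - 10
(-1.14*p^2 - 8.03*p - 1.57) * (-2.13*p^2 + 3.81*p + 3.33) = 2.4282*p^4 + 12.7605*p^3 - 31.0464*p^2 - 32.7216*p - 5.2281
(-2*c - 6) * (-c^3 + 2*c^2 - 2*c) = 2*c^4 + 2*c^3 - 8*c^2 + 12*c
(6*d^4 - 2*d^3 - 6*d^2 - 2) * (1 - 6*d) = -36*d^5 + 18*d^4 + 34*d^3 - 6*d^2 + 12*d - 2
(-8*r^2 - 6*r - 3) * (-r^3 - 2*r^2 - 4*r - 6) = 8*r^5 + 22*r^4 + 47*r^3 + 78*r^2 + 48*r + 18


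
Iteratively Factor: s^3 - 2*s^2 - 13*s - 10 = (s - 5)*(s^2 + 3*s + 2) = (s - 5)*(s + 1)*(s + 2)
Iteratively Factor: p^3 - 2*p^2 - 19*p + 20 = (p + 4)*(p^2 - 6*p + 5) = (p - 1)*(p + 4)*(p - 5)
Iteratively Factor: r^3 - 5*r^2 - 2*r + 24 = (r - 3)*(r^2 - 2*r - 8) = (r - 3)*(r + 2)*(r - 4)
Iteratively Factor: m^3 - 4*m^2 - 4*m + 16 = (m + 2)*(m^2 - 6*m + 8) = (m - 2)*(m + 2)*(m - 4)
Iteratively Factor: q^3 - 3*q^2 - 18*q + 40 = (q + 4)*(q^2 - 7*q + 10) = (q - 5)*(q + 4)*(q - 2)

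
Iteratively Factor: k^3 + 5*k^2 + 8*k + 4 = (k + 1)*(k^2 + 4*k + 4) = (k + 1)*(k + 2)*(k + 2)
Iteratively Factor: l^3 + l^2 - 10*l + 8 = (l - 2)*(l^2 + 3*l - 4) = (l - 2)*(l - 1)*(l + 4)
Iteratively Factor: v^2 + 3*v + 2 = (v + 1)*(v + 2)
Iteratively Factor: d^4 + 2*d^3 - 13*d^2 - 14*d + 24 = (d + 4)*(d^3 - 2*d^2 - 5*d + 6) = (d - 3)*(d + 4)*(d^2 + d - 2) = (d - 3)*(d + 2)*(d + 4)*(d - 1)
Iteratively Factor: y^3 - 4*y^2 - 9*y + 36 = (y + 3)*(y^2 - 7*y + 12) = (y - 3)*(y + 3)*(y - 4)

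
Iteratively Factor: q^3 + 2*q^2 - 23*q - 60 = (q - 5)*(q^2 + 7*q + 12) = (q - 5)*(q + 4)*(q + 3)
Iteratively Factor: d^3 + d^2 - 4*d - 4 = (d + 2)*(d^2 - d - 2) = (d + 1)*(d + 2)*(d - 2)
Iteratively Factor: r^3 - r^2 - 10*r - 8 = (r + 2)*(r^2 - 3*r - 4) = (r + 1)*(r + 2)*(r - 4)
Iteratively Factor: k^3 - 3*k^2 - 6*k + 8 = (k - 4)*(k^2 + k - 2) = (k - 4)*(k + 2)*(k - 1)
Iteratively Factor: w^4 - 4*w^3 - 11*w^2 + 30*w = (w + 3)*(w^3 - 7*w^2 + 10*w) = (w - 5)*(w + 3)*(w^2 - 2*w) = w*(w - 5)*(w + 3)*(w - 2)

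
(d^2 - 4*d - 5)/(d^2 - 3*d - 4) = (d - 5)/(d - 4)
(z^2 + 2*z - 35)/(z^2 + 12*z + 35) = (z - 5)/(z + 5)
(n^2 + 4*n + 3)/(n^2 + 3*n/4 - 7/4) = 4*(n^2 + 4*n + 3)/(4*n^2 + 3*n - 7)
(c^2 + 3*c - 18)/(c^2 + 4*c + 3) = (c^2 + 3*c - 18)/(c^2 + 4*c + 3)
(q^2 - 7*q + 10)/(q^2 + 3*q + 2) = (q^2 - 7*q + 10)/(q^2 + 3*q + 2)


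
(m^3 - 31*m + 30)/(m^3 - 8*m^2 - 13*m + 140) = (m^2 + 5*m - 6)/(m^2 - 3*m - 28)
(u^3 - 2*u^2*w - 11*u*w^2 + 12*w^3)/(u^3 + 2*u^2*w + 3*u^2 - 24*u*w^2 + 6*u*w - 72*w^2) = (u^2 + 2*u*w - 3*w^2)/(u^2 + 6*u*w + 3*u + 18*w)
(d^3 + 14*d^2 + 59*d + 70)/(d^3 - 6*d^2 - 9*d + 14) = (d^2 + 12*d + 35)/(d^2 - 8*d + 7)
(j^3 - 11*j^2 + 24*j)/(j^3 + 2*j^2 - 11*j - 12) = j*(j - 8)/(j^2 + 5*j + 4)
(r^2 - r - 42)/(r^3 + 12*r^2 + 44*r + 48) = (r - 7)/(r^2 + 6*r + 8)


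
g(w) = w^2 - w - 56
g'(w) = 2*w - 1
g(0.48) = -56.25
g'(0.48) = -0.04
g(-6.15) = -12.03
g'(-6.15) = -13.30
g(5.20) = -34.16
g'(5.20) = 9.40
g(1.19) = -55.77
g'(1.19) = 1.38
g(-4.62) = -30.04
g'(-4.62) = -10.24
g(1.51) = -55.23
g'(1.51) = 2.02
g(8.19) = 2.89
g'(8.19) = 15.38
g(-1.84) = -50.77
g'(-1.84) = -4.68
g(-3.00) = -44.00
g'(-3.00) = -7.00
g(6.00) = -26.00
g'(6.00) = 11.00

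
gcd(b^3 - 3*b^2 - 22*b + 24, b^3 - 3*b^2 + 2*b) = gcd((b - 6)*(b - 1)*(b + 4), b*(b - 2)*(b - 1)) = b - 1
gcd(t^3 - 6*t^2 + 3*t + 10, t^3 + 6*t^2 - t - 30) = t - 2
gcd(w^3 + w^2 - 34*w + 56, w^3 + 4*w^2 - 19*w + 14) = w^2 + 5*w - 14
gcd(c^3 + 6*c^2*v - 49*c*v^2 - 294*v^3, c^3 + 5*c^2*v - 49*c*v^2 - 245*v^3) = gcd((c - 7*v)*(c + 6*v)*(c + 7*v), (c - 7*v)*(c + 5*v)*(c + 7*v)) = -c^2 + 49*v^2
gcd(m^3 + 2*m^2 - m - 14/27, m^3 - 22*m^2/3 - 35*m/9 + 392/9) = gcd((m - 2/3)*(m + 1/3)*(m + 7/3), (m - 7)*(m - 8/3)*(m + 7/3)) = m + 7/3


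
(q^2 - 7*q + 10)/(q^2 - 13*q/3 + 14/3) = 3*(q - 5)/(3*q - 7)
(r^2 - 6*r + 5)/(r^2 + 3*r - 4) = (r - 5)/(r + 4)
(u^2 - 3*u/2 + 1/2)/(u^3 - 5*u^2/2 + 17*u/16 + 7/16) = 8*(2*u - 1)/(16*u^2 - 24*u - 7)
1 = 1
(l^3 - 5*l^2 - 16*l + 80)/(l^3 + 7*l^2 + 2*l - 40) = (l^2 - 9*l + 20)/(l^2 + 3*l - 10)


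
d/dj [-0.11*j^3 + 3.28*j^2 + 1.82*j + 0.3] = -0.33*j^2 + 6.56*j + 1.82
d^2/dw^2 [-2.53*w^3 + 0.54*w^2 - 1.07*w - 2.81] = 1.08 - 15.18*w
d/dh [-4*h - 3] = -4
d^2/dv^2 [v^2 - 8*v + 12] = 2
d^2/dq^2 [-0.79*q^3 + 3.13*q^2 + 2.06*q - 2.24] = 6.26 - 4.74*q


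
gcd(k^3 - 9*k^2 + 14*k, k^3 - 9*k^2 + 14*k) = k^3 - 9*k^2 + 14*k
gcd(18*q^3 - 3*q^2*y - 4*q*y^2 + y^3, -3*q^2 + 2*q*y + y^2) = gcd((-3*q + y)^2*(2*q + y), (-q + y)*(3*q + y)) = 1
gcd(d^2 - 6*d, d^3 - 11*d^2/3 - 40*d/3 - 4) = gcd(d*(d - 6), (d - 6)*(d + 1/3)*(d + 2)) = d - 6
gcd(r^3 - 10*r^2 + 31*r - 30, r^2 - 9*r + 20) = r - 5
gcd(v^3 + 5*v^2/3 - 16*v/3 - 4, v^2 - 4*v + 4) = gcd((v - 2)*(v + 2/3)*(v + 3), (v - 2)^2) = v - 2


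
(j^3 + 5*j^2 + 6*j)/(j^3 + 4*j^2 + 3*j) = (j + 2)/(j + 1)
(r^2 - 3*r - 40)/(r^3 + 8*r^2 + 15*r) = (r - 8)/(r*(r + 3))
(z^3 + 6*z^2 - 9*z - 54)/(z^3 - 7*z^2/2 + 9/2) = 2*(z^2 + 9*z + 18)/(2*z^2 - z - 3)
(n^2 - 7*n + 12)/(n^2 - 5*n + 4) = (n - 3)/(n - 1)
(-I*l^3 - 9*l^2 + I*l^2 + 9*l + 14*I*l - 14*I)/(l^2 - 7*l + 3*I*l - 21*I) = (-I*l^3 + l^2*(-9 + I) + l*(9 + 14*I) - 14*I)/(l^2 + l*(-7 + 3*I) - 21*I)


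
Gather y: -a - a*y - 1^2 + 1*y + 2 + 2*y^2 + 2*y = -a + 2*y^2 + y*(3 - a) + 1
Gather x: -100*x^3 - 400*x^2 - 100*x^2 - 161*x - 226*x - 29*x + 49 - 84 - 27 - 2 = -100*x^3 - 500*x^2 - 416*x - 64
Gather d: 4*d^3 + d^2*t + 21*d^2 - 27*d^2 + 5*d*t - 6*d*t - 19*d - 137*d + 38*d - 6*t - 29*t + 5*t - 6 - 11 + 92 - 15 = 4*d^3 + d^2*(t - 6) + d*(-t - 118) - 30*t + 60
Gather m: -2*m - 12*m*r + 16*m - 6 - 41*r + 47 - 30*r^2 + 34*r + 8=m*(14 - 12*r) - 30*r^2 - 7*r + 49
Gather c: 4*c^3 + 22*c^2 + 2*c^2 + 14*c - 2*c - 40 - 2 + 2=4*c^3 + 24*c^2 + 12*c - 40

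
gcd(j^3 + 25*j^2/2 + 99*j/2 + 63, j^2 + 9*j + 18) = j^2 + 9*j + 18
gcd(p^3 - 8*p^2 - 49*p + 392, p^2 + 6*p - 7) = p + 7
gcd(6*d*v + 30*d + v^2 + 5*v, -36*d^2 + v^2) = 6*d + v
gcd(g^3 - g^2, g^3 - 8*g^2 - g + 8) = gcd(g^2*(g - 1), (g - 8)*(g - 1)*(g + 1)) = g - 1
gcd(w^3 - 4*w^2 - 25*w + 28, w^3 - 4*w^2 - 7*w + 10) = w - 1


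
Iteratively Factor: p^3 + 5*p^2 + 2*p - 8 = (p - 1)*(p^2 + 6*p + 8) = (p - 1)*(p + 4)*(p + 2)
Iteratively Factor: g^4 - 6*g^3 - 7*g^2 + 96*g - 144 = (g - 3)*(g^3 - 3*g^2 - 16*g + 48) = (g - 4)*(g - 3)*(g^2 + g - 12) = (g - 4)*(g - 3)*(g + 4)*(g - 3)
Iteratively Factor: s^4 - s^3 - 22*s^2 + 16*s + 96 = (s - 4)*(s^3 + 3*s^2 - 10*s - 24) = (s - 4)*(s + 4)*(s^2 - s - 6) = (s - 4)*(s - 3)*(s + 4)*(s + 2)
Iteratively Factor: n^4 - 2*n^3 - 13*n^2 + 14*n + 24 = (n + 1)*(n^3 - 3*n^2 - 10*n + 24) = (n + 1)*(n + 3)*(n^2 - 6*n + 8) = (n - 4)*(n + 1)*(n + 3)*(n - 2)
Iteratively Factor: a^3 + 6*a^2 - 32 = (a + 4)*(a^2 + 2*a - 8) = (a + 4)^2*(a - 2)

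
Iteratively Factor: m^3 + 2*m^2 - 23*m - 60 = (m - 5)*(m^2 + 7*m + 12) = (m - 5)*(m + 4)*(m + 3)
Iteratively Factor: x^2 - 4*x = (x - 4)*(x)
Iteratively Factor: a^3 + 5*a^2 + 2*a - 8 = (a + 2)*(a^2 + 3*a - 4) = (a + 2)*(a + 4)*(a - 1)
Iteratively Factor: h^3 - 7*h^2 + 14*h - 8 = (h - 2)*(h^2 - 5*h + 4) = (h - 4)*(h - 2)*(h - 1)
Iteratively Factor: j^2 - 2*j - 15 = (j + 3)*(j - 5)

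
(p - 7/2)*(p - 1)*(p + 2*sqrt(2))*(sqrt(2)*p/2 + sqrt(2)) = sqrt(2)*p^4/2 - 5*sqrt(2)*p^3/4 + 2*p^3 - 5*p^2 - 11*sqrt(2)*p^2/4 - 11*p + 7*sqrt(2)*p/2 + 14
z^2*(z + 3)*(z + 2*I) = z^4 + 3*z^3 + 2*I*z^3 + 6*I*z^2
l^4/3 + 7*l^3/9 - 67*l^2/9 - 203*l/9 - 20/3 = (l/3 + 1)*(l - 5)*(l + 1/3)*(l + 4)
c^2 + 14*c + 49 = (c + 7)^2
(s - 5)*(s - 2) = s^2 - 7*s + 10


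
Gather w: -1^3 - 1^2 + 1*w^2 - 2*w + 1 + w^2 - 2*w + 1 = 2*w^2 - 4*w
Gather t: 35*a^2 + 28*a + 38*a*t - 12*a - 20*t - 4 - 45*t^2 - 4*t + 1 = 35*a^2 + 16*a - 45*t^2 + t*(38*a - 24) - 3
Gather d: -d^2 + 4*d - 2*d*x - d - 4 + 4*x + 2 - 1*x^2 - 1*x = -d^2 + d*(3 - 2*x) - x^2 + 3*x - 2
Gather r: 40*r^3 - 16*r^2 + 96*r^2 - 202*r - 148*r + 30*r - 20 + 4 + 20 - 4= 40*r^3 + 80*r^2 - 320*r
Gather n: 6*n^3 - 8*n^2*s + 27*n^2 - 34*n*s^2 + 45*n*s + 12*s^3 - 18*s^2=6*n^3 + n^2*(27 - 8*s) + n*(-34*s^2 + 45*s) + 12*s^3 - 18*s^2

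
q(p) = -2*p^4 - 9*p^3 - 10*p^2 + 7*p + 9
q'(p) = -8*p^3 - 27*p^2 - 20*p + 7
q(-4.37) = -190.86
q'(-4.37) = 246.41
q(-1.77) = -4.44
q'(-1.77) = 2.17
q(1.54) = -48.06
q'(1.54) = -117.05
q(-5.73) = -822.24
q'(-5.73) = 740.17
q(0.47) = 9.05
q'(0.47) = -9.19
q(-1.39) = -3.35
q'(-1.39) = 4.12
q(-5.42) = -615.67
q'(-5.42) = 596.00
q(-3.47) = -49.63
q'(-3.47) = 85.55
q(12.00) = -58371.00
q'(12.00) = -17945.00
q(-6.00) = -1041.00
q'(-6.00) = 883.00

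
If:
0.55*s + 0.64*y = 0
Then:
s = -1.16363636363636*y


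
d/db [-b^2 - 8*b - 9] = -2*b - 8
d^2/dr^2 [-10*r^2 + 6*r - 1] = -20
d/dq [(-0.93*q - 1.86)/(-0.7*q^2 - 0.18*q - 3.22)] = (-0.651*q^2 - 2.604*q + 2.6598)/(0.49*q^4 + 0.252*q^3 + 4.5404*q^2 + 1.1592*q + 10.3684)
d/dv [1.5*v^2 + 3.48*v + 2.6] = 3.0*v + 3.48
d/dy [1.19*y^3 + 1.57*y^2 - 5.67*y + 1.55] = 3.57*y^2 + 3.14*y - 5.67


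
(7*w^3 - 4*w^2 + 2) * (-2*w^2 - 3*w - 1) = -14*w^5 - 13*w^4 + 5*w^3 - 6*w - 2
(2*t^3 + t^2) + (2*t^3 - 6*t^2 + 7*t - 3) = 4*t^3 - 5*t^2 + 7*t - 3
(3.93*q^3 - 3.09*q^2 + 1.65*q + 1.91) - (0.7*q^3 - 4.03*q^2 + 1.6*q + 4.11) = 3.23*q^3 + 0.94*q^2 + 0.0499999999999998*q - 2.2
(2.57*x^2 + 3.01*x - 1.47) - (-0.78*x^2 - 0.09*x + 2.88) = 3.35*x^2 + 3.1*x - 4.35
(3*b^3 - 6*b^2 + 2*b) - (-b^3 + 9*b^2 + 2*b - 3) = 4*b^3 - 15*b^2 + 3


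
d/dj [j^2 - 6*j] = 2*j - 6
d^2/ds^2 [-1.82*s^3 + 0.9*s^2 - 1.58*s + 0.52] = 1.8 - 10.92*s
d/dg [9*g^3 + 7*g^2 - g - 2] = 27*g^2 + 14*g - 1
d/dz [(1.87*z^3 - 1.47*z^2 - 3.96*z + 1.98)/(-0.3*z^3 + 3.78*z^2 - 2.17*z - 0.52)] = (-2.22044604925031e-16*z^5 + 6.6276*z^4 - 10.4918*z^3 + 17.0235*z^2 - 13.44*z + 6.3558)/(0.09*z^6 - 2.268*z^5 + 15.5904*z^4 - 16.0932*z^3 + 0.7777*z^2 + 2.2568*z + 0.2704)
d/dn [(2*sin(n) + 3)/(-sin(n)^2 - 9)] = 2*(sin(n)^2 + 3*sin(n) - 9)*cos(n)/(sin(n)^2 + 9)^2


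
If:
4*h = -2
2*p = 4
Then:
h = -1/2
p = 2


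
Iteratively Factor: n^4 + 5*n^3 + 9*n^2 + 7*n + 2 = (n + 1)*(n^3 + 4*n^2 + 5*n + 2) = (n + 1)^2*(n^2 + 3*n + 2) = (n + 1)^3*(n + 2)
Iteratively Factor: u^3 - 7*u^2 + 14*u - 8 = (u - 1)*(u^2 - 6*u + 8) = (u - 4)*(u - 1)*(u - 2)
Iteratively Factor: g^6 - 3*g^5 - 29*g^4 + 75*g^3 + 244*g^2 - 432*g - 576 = (g + 1)*(g^5 - 4*g^4 - 25*g^3 + 100*g^2 + 144*g - 576) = (g - 4)*(g + 1)*(g^4 - 25*g^2 + 144) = (g - 4)*(g + 1)*(g + 3)*(g^3 - 3*g^2 - 16*g + 48) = (g - 4)*(g + 1)*(g + 3)*(g + 4)*(g^2 - 7*g + 12) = (g - 4)^2*(g + 1)*(g + 3)*(g + 4)*(g - 3)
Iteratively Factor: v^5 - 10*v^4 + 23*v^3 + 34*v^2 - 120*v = (v + 2)*(v^4 - 12*v^3 + 47*v^2 - 60*v) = (v - 3)*(v + 2)*(v^3 - 9*v^2 + 20*v) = (v - 4)*(v - 3)*(v + 2)*(v^2 - 5*v) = v*(v - 4)*(v - 3)*(v + 2)*(v - 5)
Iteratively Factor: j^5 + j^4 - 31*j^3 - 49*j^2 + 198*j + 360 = (j + 4)*(j^4 - 3*j^3 - 19*j^2 + 27*j + 90) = (j + 3)*(j + 4)*(j^3 - 6*j^2 - j + 30) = (j - 5)*(j + 3)*(j + 4)*(j^2 - j - 6) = (j - 5)*(j + 2)*(j + 3)*(j + 4)*(j - 3)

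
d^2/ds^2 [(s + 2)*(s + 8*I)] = 2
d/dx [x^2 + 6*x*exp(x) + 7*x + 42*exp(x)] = 6*x*exp(x) + 2*x + 48*exp(x) + 7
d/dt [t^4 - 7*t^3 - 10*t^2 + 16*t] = 4*t^3 - 21*t^2 - 20*t + 16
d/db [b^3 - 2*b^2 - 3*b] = 3*b^2 - 4*b - 3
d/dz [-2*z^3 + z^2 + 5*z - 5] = -6*z^2 + 2*z + 5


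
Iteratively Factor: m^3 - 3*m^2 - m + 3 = (m - 3)*(m^2 - 1) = (m - 3)*(m + 1)*(m - 1)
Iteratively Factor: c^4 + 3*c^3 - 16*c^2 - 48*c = (c)*(c^3 + 3*c^2 - 16*c - 48) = c*(c - 4)*(c^2 + 7*c + 12) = c*(c - 4)*(c + 4)*(c + 3)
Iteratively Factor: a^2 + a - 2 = (a - 1)*(a + 2)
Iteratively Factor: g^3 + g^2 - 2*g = (g + 2)*(g^2 - g) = (g - 1)*(g + 2)*(g)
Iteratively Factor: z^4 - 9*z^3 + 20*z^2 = (z)*(z^3 - 9*z^2 + 20*z) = z^2*(z^2 - 9*z + 20) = z^2*(z - 5)*(z - 4)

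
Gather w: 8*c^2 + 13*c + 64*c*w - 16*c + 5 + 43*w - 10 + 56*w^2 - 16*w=8*c^2 - 3*c + 56*w^2 + w*(64*c + 27) - 5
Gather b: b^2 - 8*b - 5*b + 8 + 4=b^2 - 13*b + 12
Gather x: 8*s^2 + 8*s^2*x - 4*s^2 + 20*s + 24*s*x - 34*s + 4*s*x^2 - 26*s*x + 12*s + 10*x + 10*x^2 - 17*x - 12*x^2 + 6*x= 4*s^2 - 2*s + x^2*(4*s - 2) + x*(8*s^2 - 2*s - 1)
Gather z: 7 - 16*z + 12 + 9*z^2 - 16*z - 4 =9*z^2 - 32*z + 15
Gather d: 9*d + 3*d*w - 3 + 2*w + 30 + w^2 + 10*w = d*(3*w + 9) + w^2 + 12*w + 27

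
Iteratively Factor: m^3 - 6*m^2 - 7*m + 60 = (m - 4)*(m^2 - 2*m - 15) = (m - 4)*(m + 3)*(m - 5)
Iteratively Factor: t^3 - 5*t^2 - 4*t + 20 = (t + 2)*(t^2 - 7*t + 10) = (t - 5)*(t + 2)*(t - 2)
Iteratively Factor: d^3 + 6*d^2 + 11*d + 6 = (d + 3)*(d^2 + 3*d + 2) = (d + 1)*(d + 3)*(d + 2)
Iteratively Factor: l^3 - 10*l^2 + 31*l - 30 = (l - 3)*(l^2 - 7*l + 10) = (l - 3)*(l - 2)*(l - 5)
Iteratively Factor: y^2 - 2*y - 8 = (y + 2)*(y - 4)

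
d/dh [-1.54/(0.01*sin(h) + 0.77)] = 0.0154*cos(h)/(0.01*sin(h) + 0.77)^2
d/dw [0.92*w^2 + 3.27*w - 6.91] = 1.84*w + 3.27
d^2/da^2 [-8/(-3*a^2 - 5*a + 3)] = 16*(-9*a^2 - 15*a + (6*a + 5)^2 + 9)/(3*a^2 + 5*a - 3)^3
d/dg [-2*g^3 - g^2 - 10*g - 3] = -6*g^2 - 2*g - 10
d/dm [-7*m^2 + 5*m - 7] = 5 - 14*m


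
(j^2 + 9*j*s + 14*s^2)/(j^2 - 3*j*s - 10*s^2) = (-j - 7*s)/(-j + 5*s)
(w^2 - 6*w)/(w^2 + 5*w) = (w - 6)/(w + 5)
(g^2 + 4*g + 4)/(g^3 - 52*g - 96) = (g + 2)/(g^2 - 2*g - 48)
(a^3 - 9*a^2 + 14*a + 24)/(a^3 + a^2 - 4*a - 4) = (a^2 - 10*a + 24)/(a^2 - 4)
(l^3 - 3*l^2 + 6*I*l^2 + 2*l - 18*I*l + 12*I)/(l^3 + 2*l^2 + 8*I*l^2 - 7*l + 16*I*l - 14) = (l^3 + l^2*(-3 + 6*I) + l*(2 - 18*I) + 12*I)/(l^3 + l^2*(2 + 8*I) + l*(-7 + 16*I) - 14)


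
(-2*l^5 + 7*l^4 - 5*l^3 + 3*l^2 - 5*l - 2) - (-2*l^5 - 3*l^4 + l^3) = 10*l^4 - 6*l^3 + 3*l^2 - 5*l - 2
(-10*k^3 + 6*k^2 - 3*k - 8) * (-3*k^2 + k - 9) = 30*k^5 - 28*k^4 + 105*k^3 - 33*k^2 + 19*k + 72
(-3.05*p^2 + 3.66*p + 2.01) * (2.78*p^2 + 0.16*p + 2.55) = -8.479*p^4 + 9.6868*p^3 - 1.6041*p^2 + 9.6546*p + 5.1255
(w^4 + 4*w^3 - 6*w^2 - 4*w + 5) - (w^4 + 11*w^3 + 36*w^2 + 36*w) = -7*w^3 - 42*w^2 - 40*w + 5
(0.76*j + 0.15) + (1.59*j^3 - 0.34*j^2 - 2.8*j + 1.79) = 1.59*j^3 - 0.34*j^2 - 2.04*j + 1.94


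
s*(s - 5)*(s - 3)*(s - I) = s^4 - 8*s^3 - I*s^3 + 15*s^2 + 8*I*s^2 - 15*I*s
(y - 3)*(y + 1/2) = y^2 - 5*y/2 - 3/2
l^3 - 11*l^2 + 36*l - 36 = (l - 6)*(l - 3)*(l - 2)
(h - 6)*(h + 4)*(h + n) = h^3 + h^2*n - 2*h^2 - 2*h*n - 24*h - 24*n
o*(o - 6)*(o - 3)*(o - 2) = o^4 - 11*o^3 + 36*o^2 - 36*o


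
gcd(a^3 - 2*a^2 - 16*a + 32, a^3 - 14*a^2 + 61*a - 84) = a - 4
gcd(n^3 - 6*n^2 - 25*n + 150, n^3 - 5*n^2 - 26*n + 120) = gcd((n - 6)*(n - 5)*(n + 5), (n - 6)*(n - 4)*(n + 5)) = n^2 - n - 30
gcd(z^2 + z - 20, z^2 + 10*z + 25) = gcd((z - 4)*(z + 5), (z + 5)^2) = z + 5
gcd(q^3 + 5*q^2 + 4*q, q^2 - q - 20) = q + 4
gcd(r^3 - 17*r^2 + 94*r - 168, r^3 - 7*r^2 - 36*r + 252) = r^2 - 13*r + 42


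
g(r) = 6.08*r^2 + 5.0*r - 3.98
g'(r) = 12.16*r + 5.0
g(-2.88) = 32.05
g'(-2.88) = -30.02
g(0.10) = -3.42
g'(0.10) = 6.22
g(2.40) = 43.04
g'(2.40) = 34.18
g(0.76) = 3.33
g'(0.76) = 14.24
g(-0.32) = -4.96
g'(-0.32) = 1.11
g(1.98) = 29.76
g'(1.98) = 29.08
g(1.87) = 26.63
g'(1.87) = 27.74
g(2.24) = 37.73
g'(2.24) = 32.24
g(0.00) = -3.98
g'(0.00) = 5.00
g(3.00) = 65.74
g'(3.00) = 41.48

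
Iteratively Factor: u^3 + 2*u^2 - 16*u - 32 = (u - 4)*(u^2 + 6*u + 8) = (u - 4)*(u + 4)*(u + 2)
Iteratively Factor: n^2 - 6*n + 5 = (n - 5)*(n - 1)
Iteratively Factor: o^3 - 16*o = (o)*(o^2 - 16) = o*(o + 4)*(o - 4)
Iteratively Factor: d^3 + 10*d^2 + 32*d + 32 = (d + 2)*(d^2 + 8*d + 16) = (d + 2)*(d + 4)*(d + 4)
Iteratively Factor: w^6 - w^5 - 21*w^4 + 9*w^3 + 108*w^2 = (w - 4)*(w^5 + 3*w^4 - 9*w^3 - 27*w^2) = w*(w - 4)*(w^4 + 3*w^3 - 9*w^2 - 27*w) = w*(w - 4)*(w - 3)*(w^3 + 6*w^2 + 9*w) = w*(w - 4)*(w - 3)*(w + 3)*(w^2 + 3*w) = w*(w - 4)*(w - 3)*(w + 3)^2*(w)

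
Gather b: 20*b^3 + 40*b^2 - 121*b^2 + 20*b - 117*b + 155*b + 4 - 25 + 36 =20*b^3 - 81*b^2 + 58*b + 15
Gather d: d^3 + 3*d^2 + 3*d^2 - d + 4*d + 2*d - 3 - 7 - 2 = d^3 + 6*d^2 + 5*d - 12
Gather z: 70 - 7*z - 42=28 - 7*z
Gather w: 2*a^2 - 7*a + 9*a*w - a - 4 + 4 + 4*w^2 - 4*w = 2*a^2 - 8*a + 4*w^2 + w*(9*a - 4)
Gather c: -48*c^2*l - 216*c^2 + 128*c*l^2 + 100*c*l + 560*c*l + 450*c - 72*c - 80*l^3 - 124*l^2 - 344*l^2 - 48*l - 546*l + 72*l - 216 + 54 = c^2*(-48*l - 216) + c*(128*l^2 + 660*l + 378) - 80*l^3 - 468*l^2 - 522*l - 162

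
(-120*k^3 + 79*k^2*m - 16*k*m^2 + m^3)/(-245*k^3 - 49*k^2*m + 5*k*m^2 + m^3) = (120*k^3 - 79*k^2*m + 16*k*m^2 - m^3)/(245*k^3 + 49*k^2*m - 5*k*m^2 - m^3)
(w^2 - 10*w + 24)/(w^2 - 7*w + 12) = (w - 6)/(w - 3)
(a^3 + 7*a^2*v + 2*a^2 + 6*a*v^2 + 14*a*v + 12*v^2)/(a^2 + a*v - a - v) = (a^2 + 6*a*v + 2*a + 12*v)/(a - 1)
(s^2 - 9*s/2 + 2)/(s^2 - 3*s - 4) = (s - 1/2)/(s + 1)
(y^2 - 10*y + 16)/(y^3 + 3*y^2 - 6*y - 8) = (y - 8)/(y^2 + 5*y + 4)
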